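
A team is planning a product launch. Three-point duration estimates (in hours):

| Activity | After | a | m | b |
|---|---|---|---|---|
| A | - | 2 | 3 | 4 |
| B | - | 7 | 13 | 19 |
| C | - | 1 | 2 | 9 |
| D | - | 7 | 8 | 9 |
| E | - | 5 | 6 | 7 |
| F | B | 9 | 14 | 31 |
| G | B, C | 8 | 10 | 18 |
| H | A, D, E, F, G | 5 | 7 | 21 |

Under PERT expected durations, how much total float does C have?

te_A = (2 + 4·3 + 4)/6 = 18/6 = 3
te_B = (7 + 4·13 + 19)/6 = 78/6 = 13
te_C = (1 + 4·2 + 9)/6 = 18/6 = 3
te_D = (7 + 4·8 + 9)/6 = 48/6 = 8
te_E = (5 + 4·6 + 7)/6 = 36/6 = 6
te_F = (9 + 4·14 + 31)/6 = 96/6 = 16
te_G = (8 + 4·10 + 18)/6 = 66/6 = 11
te_H = (5 + 4·7 + 21)/6 = 54/6 = 9

Forward pass:
ES_A = 0; EF_A = 3
ES_B = 0; EF_B = 13
ES_C = 0; EF_C = 3
ES_D = 0; EF_D = 8
ES_E = 0; EF_E = 6
ES_F = 13; EF_F = 13+16 = 29
ES_G = max(EF_B=13, EF_C=3) = 13; EF_G = 13+11 = 24
ES_H = max(EF_A=3, EF_D=8, EF_E=6, EF_F=29, EF_G=24) = 29; EF_H = 29+9 = 38
Expected project duration μ = 38 hours. Critical path: B → F → H.

Backward pass:
LF_H = 38; LS_H = 38−9 = 29
LF_G = LS_H = 29; LS_G = 29−11 = 18
LF_F = LS_H = 29; LS_F = 29−16 = 13
LF_E = LS_H = 29; LS_E = 29−6 = 23
LF_D = LS_H = 29; LS_D = 29−8 = 21
LF_C = LS_G = 18; LS_C = 18−3 = 15
LF_B = min(LS_F=13, LS_G=18) = 13; LS_B = 13−13 = 0
LF_A = LS_H = 29; LS_A = 29−3 = 26
Slack_C = LS_C − ES_C = 15 − 0 = 15

15 hours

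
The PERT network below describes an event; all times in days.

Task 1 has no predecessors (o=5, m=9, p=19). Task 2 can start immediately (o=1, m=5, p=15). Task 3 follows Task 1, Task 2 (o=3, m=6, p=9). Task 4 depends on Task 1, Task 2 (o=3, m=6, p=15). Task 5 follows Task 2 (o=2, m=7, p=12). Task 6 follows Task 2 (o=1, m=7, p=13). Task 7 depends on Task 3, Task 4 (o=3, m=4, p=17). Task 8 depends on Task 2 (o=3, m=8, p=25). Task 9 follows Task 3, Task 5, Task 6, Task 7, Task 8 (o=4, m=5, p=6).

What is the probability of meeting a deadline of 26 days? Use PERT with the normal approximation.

0.303

te_Task 1 = (5 + 4·9 + 19)/6 = 60/6 = 10; σ²_Task 1 = ((19−5)/6)² = 5.444
te_Task 2 = (1 + 4·5 + 15)/6 = 36/6 = 6; σ²_Task 2 = ((15−1)/6)² = 5.444
te_Task 3 = (3 + 4·6 + 9)/6 = 36/6 = 6; σ²_Task 3 = ((9−3)/6)² = 1.000
te_Task 4 = (3 + 4·6 + 15)/6 = 42/6 = 7; σ²_Task 4 = ((15−3)/6)² = 4.000
te_Task 5 = (2 + 4·7 + 12)/6 = 42/6 = 7; σ²_Task 5 = ((12−2)/6)² = 2.778
te_Task 6 = (1 + 4·7 + 13)/6 = 42/6 = 7; σ²_Task 6 = ((13−1)/6)² = 4.000
te_Task 7 = (3 + 4·4 + 17)/6 = 36/6 = 6; σ²_Task 7 = ((17−3)/6)² = 5.444
te_Task 8 = (3 + 4·8 + 25)/6 = 60/6 = 10; σ²_Task 8 = ((25−3)/6)² = 13.444
te_Task 9 = (4 + 4·5 + 6)/6 = 30/6 = 5; σ²_Task 9 = ((6−4)/6)² = 0.111

Forward pass:
ES_Task 1 = 0; EF_Task 1 = 10
ES_Task 2 = 0; EF_Task 2 = 6
ES_Task 3 = max(EF_Task 1=10, EF_Task 2=6) = 10; EF_Task 3 = 10+6 = 16
ES_Task 4 = max(EF_Task 1=10, EF_Task 2=6) = 10; EF_Task 4 = 10+7 = 17
ES_Task 5 = 6; EF_Task 5 = 6+7 = 13
ES_Task 6 = 6; EF_Task 6 = 6+7 = 13
ES_Task 7 = max(EF_Task 3=16, EF_Task 4=17) = 17; EF_Task 7 = 17+6 = 23
ES_Task 8 = 6; EF_Task 8 = 6+10 = 16
ES_Task 9 = max(EF_Task 3=16, EF_Task 5=13, EF_Task 6=13, EF_Task 7=23, EF_Task 8=16) = 23; EF_Task 9 = 23+5 = 28
Expected project duration μ = 28 days. Critical path: Task 1 → Task 4 → Task 7 → Task 9.

Variance along critical path = 5.444 + 4.000 + 5.444 + 0.111 = 15.000; σ = √15.000 = 3.873 days.
Z = (26 − 28) / 3.873 = -0.516
P(T ≤ 26) = Φ(-0.516) ≈ 0.303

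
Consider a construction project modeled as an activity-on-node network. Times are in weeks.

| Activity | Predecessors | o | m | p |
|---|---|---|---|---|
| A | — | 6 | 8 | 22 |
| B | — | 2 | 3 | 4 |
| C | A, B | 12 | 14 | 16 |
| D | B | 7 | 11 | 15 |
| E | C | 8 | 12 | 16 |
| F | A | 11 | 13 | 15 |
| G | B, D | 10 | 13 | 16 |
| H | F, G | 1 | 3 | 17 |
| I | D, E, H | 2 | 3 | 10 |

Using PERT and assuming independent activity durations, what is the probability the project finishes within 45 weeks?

0.933

te_A = (6 + 4·8 + 22)/6 = 60/6 = 10; σ²_A = ((22−6)/6)² = 7.111
te_B = (2 + 4·3 + 4)/6 = 18/6 = 3; σ²_B = ((4−2)/6)² = 0.111
te_C = (12 + 4·14 + 16)/6 = 84/6 = 14; σ²_C = ((16−12)/6)² = 0.444
te_D = (7 + 4·11 + 15)/6 = 66/6 = 11; σ²_D = ((15−7)/6)² = 1.778
te_E = (8 + 4·12 + 16)/6 = 72/6 = 12; σ²_E = ((16−8)/6)² = 1.778
te_F = (11 + 4·13 + 15)/6 = 78/6 = 13; σ²_F = ((15−11)/6)² = 0.444
te_G = (10 + 4·13 + 16)/6 = 78/6 = 13; σ²_G = ((16−10)/6)² = 1.000
te_H = (1 + 4·3 + 17)/6 = 30/6 = 5; σ²_H = ((17−1)/6)² = 7.111
te_I = (2 + 4·3 + 10)/6 = 24/6 = 4; σ²_I = ((10−2)/6)² = 1.778

Forward pass:
ES_A = 0; EF_A = 10
ES_B = 0; EF_B = 3
ES_C = max(EF_A=10, EF_B=3) = 10; EF_C = 10+14 = 24
ES_D = 3; EF_D = 3+11 = 14
ES_E = 24; EF_E = 24+12 = 36
ES_F = 10; EF_F = 10+13 = 23
ES_G = max(EF_B=3, EF_D=14) = 14; EF_G = 14+13 = 27
ES_H = max(EF_F=23, EF_G=27) = 27; EF_H = 27+5 = 32
ES_I = max(EF_D=14, EF_E=36, EF_H=32) = 36; EF_I = 36+4 = 40
Expected project duration μ = 40 weeks. Critical path: A → C → E → I.

Variance along critical path = 7.111 + 0.444 + 1.778 + 1.778 = 11.111; σ = √11.111 = 3.333 weeks.
Z = (45 − 40) / 3.333 = 1.500
P(T ≤ 45) = Φ(1.500) ≈ 0.933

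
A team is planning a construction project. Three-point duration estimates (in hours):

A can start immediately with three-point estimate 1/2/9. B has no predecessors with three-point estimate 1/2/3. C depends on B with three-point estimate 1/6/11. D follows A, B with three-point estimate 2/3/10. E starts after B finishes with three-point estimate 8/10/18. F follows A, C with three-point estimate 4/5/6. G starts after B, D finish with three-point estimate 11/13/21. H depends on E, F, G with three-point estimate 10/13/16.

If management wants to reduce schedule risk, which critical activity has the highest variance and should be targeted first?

te_A = (1 + 4·2 + 9)/6 = 18/6 = 3; σ²_A = ((9−1)/6)² = 1.778
te_B = (1 + 4·2 + 3)/6 = 12/6 = 2; σ²_B = ((3−1)/6)² = 0.111
te_C = (1 + 4·6 + 11)/6 = 36/6 = 6; σ²_C = ((11−1)/6)² = 2.778
te_D = (2 + 4·3 + 10)/6 = 24/6 = 4; σ²_D = ((10−2)/6)² = 1.778
te_E = (8 + 4·10 + 18)/6 = 66/6 = 11; σ²_E = ((18−8)/6)² = 2.778
te_F = (4 + 4·5 + 6)/6 = 30/6 = 5; σ²_F = ((6−4)/6)² = 0.111
te_G = (11 + 4·13 + 21)/6 = 84/6 = 14; σ²_G = ((21−11)/6)² = 2.778
te_H = (10 + 4·13 + 16)/6 = 78/6 = 13; σ²_H = ((16−10)/6)² = 1.000

Forward pass:
ES_A = 0; EF_A = 3
ES_B = 0; EF_B = 2
ES_C = 2; EF_C = 2+6 = 8
ES_D = max(EF_A=3, EF_B=2) = 3; EF_D = 3+4 = 7
ES_E = 2; EF_E = 2+11 = 13
ES_F = max(EF_A=3, EF_C=8) = 8; EF_F = 8+5 = 13
ES_G = max(EF_B=2, EF_D=7) = 7; EF_G = 7+14 = 21
ES_H = max(EF_E=13, EF_F=13, EF_G=21) = 21; EF_H = 21+13 = 34
Expected project duration μ = 34 hours. Critical path: A → D → G → H.

Variances on critical path: σ²_A=1.778, σ²_D=1.778, σ²_G=2.778, σ²_H=1.000.
Largest is σ²_G = 2.778.

G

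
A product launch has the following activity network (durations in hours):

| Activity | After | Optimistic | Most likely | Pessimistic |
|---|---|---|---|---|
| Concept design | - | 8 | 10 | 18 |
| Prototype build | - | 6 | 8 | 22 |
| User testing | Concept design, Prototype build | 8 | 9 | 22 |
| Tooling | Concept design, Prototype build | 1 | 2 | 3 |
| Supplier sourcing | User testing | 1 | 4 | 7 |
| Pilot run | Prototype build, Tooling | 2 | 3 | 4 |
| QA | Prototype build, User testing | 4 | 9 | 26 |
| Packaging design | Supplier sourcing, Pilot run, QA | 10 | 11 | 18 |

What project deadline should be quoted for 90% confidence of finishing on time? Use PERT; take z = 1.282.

51.2 hours

te_Concept design = (8 + 4·10 + 18)/6 = 66/6 = 11; σ²_Concept design = ((18−8)/6)² = 2.778
te_Prototype build = (6 + 4·8 + 22)/6 = 60/6 = 10; σ²_Prototype build = ((22−6)/6)² = 7.111
te_User testing = (8 + 4·9 + 22)/6 = 66/6 = 11; σ²_User testing = ((22−8)/6)² = 5.444
te_Tooling = (1 + 4·2 + 3)/6 = 12/6 = 2; σ²_Tooling = ((3−1)/6)² = 0.111
te_Supplier sourcing = (1 + 4·4 + 7)/6 = 24/6 = 4; σ²_Supplier sourcing = ((7−1)/6)² = 1.000
te_Pilot run = (2 + 4·3 + 4)/6 = 18/6 = 3; σ²_Pilot run = ((4−2)/6)² = 0.111
te_QA = (4 + 4·9 + 26)/6 = 66/6 = 11; σ²_QA = ((26−4)/6)² = 13.444
te_Packaging design = (10 + 4·11 + 18)/6 = 72/6 = 12; σ²_Packaging design = ((18−10)/6)² = 1.778

Forward pass:
ES_Concept design = 0; EF_Concept design = 11
ES_Prototype build = 0; EF_Prototype build = 10
ES_User testing = max(EF_Concept design=11, EF_Prototype build=10) = 11; EF_User testing = 11+11 = 22
ES_Tooling = max(EF_Concept design=11, EF_Prototype build=10) = 11; EF_Tooling = 11+2 = 13
ES_Supplier sourcing = 22; EF_Supplier sourcing = 22+4 = 26
ES_Pilot run = max(EF_Prototype build=10, EF_Tooling=13) = 13; EF_Pilot run = 13+3 = 16
ES_QA = max(EF_Prototype build=10, EF_User testing=22) = 22; EF_QA = 22+11 = 33
ES_Packaging design = max(EF_Supplier sourcing=26, EF_Pilot run=16, EF_QA=33) = 33; EF_Packaging design = 33+12 = 45
Expected project duration μ = 45 hours. Critical path: Concept design → User testing → QA → Packaging design.

Variance along critical path = 2.778 + 5.444 + 13.444 + 1.778 = 23.444; σ = 4.842 hours.
D = μ + z·σ = 45 + 1.282·4.842 = 51.2 hours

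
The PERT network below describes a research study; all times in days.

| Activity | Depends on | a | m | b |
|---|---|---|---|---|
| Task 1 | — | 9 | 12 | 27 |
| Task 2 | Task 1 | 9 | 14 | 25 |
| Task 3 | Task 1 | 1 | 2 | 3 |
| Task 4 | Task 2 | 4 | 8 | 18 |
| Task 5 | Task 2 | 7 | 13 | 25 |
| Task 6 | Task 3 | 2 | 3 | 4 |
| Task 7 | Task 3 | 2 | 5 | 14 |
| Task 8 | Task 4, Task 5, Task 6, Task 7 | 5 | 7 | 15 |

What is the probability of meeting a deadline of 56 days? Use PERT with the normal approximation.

te_Task 1 = (9 + 4·12 + 27)/6 = 84/6 = 14; σ²_Task 1 = ((27−9)/6)² = 9.000
te_Task 2 = (9 + 4·14 + 25)/6 = 90/6 = 15; σ²_Task 2 = ((25−9)/6)² = 7.111
te_Task 3 = (1 + 4·2 + 3)/6 = 12/6 = 2; σ²_Task 3 = ((3−1)/6)² = 0.111
te_Task 4 = (4 + 4·8 + 18)/6 = 54/6 = 9; σ²_Task 4 = ((18−4)/6)² = 5.444
te_Task 5 = (7 + 4·13 + 25)/6 = 84/6 = 14; σ²_Task 5 = ((25−7)/6)² = 9.000
te_Task 6 = (2 + 4·3 + 4)/6 = 18/6 = 3; σ²_Task 6 = ((4−2)/6)² = 0.111
te_Task 7 = (2 + 4·5 + 14)/6 = 36/6 = 6; σ²_Task 7 = ((14−2)/6)² = 4.000
te_Task 8 = (5 + 4·7 + 15)/6 = 48/6 = 8; σ²_Task 8 = ((15−5)/6)² = 2.778

Forward pass:
ES_Task 1 = 0; EF_Task 1 = 14
ES_Task 2 = 14; EF_Task 2 = 14+15 = 29
ES_Task 3 = 14; EF_Task 3 = 14+2 = 16
ES_Task 4 = 29; EF_Task 4 = 29+9 = 38
ES_Task 5 = 29; EF_Task 5 = 29+14 = 43
ES_Task 6 = 16; EF_Task 6 = 16+3 = 19
ES_Task 7 = 16; EF_Task 7 = 16+6 = 22
ES_Task 8 = max(EF_Task 4=38, EF_Task 5=43, EF_Task 6=19, EF_Task 7=22) = 43; EF_Task 8 = 43+8 = 51
Expected project duration μ = 51 days. Critical path: Task 1 → Task 2 → Task 5 → Task 8.

Variance along critical path = 9.000 + 7.111 + 9.000 + 2.778 = 27.889; σ = √27.889 = 5.281 days.
Z = (56 − 51) / 5.281 = 0.947
P(T ≤ 56) = Φ(0.947) ≈ 0.828

0.828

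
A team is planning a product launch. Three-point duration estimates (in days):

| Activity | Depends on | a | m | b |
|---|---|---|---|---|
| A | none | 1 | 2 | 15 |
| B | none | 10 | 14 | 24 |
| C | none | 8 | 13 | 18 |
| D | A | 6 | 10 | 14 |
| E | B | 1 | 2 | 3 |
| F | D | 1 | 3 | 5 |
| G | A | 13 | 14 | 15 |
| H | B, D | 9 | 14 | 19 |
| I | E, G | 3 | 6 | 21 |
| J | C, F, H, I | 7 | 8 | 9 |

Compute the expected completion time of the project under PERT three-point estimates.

37 days

te_A = (1 + 4·2 + 15)/6 = 24/6 = 4
te_B = (10 + 4·14 + 24)/6 = 90/6 = 15
te_C = (8 + 4·13 + 18)/6 = 78/6 = 13
te_D = (6 + 4·10 + 14)/6 = 60/6 = 10
te_E = (1 + 4·2 + 3)/6 = 12/6 = 2
te_F = (1 + 4·3 + 5)/6 = 18/6 = 3
te_G = (13 + 4·14 + 15)/6 = 84/6 = 14
te_H = (9 + 4·14 + 19)/6 = 84/6 = 14
te_I = (3 + 4·6 + 21)/6 = 48/6 = 8
te_J = (7 + 4·8 + 9)/6 = 48/6 = 8

Forward pass:
ES_A = 0; EF_A = 4
ES_B = 0; EF_B = 15
ES_C = 0; EF_C = 13
ES_D = 4; EF_D = 4+10 = 14
ES_E = 15; EF_E = 15+2 = 17
ES_F = 14; EF_F = 14+3 = 17
ES_G = 4; EF_G = 4+14 = 18
ES_H = max(EF_B=15, EF_D=14) = 15; EF_H = 15+14 = 29
ES_I = max(EF_E=17, EF_G=18) = 18; EF_I = 18+8 = 26
ES_J = max(EF_C=13, EF_F=17, EF_H=29, EF_I=26) = 29; EF_J = 29+8 = 37
Expected project duration μ = 37 days. Critical path: B → H → J.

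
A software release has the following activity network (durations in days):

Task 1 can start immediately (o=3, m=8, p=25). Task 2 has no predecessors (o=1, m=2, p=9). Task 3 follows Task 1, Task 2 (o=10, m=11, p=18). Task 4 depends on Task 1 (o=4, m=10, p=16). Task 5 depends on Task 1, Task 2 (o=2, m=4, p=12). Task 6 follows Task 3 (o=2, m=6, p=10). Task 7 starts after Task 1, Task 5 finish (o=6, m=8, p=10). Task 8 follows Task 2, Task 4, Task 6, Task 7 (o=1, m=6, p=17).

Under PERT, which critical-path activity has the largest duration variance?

Task 1

te_Task 1 = (3 + 4·8 + 25)/6 = 60/6 = 10; σ²_Task 1 = ((25−3)/6)² = 13.444
te_Task 2 = (1 + 4·2 + 9)/6 = 18/6 = 3; σ²_Task 2 = ((9−1)/6)² = 1.778
te_Task 3 = (10 + 4·11 + 18)/6 = 72/6 = 12; σ²_Task 3 = ((18−10)/6)² = 1.778
te_Task 4 = (4 + 4·10 + 16)/6 = 60/6 = 10; σ²_Task 4 = ((16−4)/6)² = 4.000
te_Task 5 = (2 + 4·4 + 12)/6 = 30/6 = 5; σ²_Task 5 = ((12−2)/6)² = 2.778
te_Task 6 = (2 + 4·6 + 10)/6 = 36/6 = 6; σ²_Task 6 = ((10−2)/6)² = 1.778
te_Task 7 = (6 + 4·8 + 10)/6 = 48/6 = 8; σ²_Task 7 = ((10−6)/6)² = 0.444
te_Task 8 = (1 + 4·6 + 17)/6 = 42/6 = 7; σ²_Task 8 = ((17−1)/6)² = 7.111

Forward pass:
ES_Task 1 = 0; EF_Task 1 = 10
ES_Task 2 = 0; EF_Task 2 = 3
ES_Task 3 = max(EF_Task 1=10, EF_Task 2=3) = 10; EF_Task 3 = 10+12 = 22
ES_Task 4 = 10; EF_Task 4 = 10+10 = 20
ES_Task 5 = max(EF_Task 1=10, EF_Task 2=3) = 10; EF_Task 5 = 10+5 = 15
ES_Task 6 = 22; EF_Task 6 = 22+6 = 28
ES_Task 7 = max(EF_Task 1=10, EF_Task 5=15) = 15; EF_Task 7 = 15+8 = 23
ES_Task 8 = max(EF_Task 2=3, EF_Task 4=20, EF_Task 6=28, EF_Task 7=23) = 28; EF_Task 8 = 28+7 = 35
Expected project duration μ = 35 days. Critical path: Task 1 → Task 3 → Task 6 → Task 8.

Variances on critical path: σ²_Task 1=13.444, σ²_Task 3=1.778, σ²_Task 6=1.778, σ²_Task 8=7.111.
Largest is σ²_Task 1 = 13.444.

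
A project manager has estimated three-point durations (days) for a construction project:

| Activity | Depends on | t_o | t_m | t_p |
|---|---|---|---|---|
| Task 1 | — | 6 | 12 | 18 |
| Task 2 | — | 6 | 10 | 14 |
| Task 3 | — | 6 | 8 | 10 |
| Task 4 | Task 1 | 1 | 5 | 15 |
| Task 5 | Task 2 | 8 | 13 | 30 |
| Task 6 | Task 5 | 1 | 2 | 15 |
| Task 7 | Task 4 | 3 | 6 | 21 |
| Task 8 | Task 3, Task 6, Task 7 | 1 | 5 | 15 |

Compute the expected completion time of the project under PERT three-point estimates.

35 days

te_Task 1 = (6 + 4·12 + 18)/6 = 72/6 = 12
te_Task 2 = (6 + 4·10 + 14)/6 = 60/6 = 10
te_Task 3 = (6 + 4·8 + 10)/6 = 48/6 = 8
te_Task 4 = (1 + 4·5 + 15)/6 = 36/6 = 6
te_Task 5 = (8 + 4·13 + 30)/6 = 90/6 = 15
te_Task 6 = (1 + 4·2 + 15)/6 = 24/6 = 4
te_Task 7 = (3 + 4·6 + 21)/6 = 48/6 = 8
te_Task 8 = (1 + 4·5 + 15)/6 = 36/6 = 6

Forward pass:
ES_Task 1 = 0; EF_Task 1 = 12
ES_Task 2 = 0; EF_Task 2 = 10
ES_Task 3 = 0; EF_Task 3 = 8
ES_Task 4 = 12; EF_Task 4 = 12+6 = 18
ES_Task 5 = 10; EF_Task 5 = 10+15 = 25
ES_Task 6 = 25; EF_Task 6 = 25+4 = 29
ES_Task 7 = 18; EF_Task 7 = 18+8 = 26
ES_Task 8 = max(EF_Task 3=8, EF_Task 6=29, EF_Task 7=26) = 29; EF_Task 8 = 29+6 = 35
Expected project duration μ = 35 days. Critical path: Task 2 → Task 5 → Task 6 → Task 8.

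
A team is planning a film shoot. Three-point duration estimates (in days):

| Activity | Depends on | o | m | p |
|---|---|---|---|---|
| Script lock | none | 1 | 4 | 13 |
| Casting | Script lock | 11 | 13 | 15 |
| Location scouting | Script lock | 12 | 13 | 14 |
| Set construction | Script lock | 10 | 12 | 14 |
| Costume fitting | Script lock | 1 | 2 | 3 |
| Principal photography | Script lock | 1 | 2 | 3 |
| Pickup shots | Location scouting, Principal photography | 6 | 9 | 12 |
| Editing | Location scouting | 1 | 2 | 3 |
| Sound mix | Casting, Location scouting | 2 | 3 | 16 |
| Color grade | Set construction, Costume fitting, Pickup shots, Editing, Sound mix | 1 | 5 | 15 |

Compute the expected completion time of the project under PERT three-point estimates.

te_Script lock = (1 + 4·4 + 13)/6 = 30/6 = 5
te_Casting = (11 + 4·13 + 15)/6 = 78/6 = 13
te_Location scouting = (12 + 4·13 + 14)/6 = 78/6 = 13
te_Set construction = (10 + 4·12 + 14)/6 = 72/6 = 12
te_Costume fitting = (1 + 4·2 + 3)/6 = 12/6 = 2
te_Principal photography = (1 + 4·2 + 3)/6 = 12/6 = 2
te_Pickup shots = (6 + 4·9 + 12)/6 = 54/6 = 9
te_Editing = (1 + 4·2 + 3)/6 = 12/6 = 2
te_Sound mix = (2 + 4·3 + 16)/6 = 30/6 = 5
te_Color grade = (1 + 4·5 + 15)/6 = 36/6 = 6

Forward pass:
ES_Script lock = 0; EF_Script lock = 5
ES_Casting = 5; EF_Casting = 5+13 = 18
ES_Location scouting = 5; EF_Location scouting = 5+13 = 18
ES_Set construction = 5; EF_Set construction = 5+12 = 17
ES_Costume fitting = 5; EF_Costume fitting = 5+2 = 7
ES_Principal photography = 5; EF_Principal photography = 5+2 = 7
ES_Pickup shots = max(EF_Location scouting=18, EF_Principal photography=7) = 18; EF_Pickup shots = 18+9 = 27
ES_Editing = 18; EF_Editing = 18+2 = 20
ES_Sound mix = max(EF_Casting=18, EF_Location scouting=18) = 18; EF_Sound mix = 18+5 = 23
ES_Color grade = max(EF_Set construction=17, EF_Costume fitting=7, EF_Pickup shots=27, EF_Editing=20, EF_Sound mix=23) = 27; EF_Color grade = 27+6 = 33
Expected project duration μ = 33 days. Critical path: Script lock → Location scouting → Pickup shots → Color grade.

33 days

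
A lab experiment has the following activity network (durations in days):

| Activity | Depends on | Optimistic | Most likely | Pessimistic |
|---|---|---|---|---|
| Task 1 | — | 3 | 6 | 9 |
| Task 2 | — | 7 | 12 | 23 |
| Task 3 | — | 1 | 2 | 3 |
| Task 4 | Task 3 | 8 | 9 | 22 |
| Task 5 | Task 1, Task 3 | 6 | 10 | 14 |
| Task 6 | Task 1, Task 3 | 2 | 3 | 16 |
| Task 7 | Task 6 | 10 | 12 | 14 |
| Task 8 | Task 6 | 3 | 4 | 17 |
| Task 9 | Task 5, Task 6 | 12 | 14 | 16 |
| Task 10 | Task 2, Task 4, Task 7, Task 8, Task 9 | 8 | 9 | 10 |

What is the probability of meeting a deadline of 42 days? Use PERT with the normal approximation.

te_Task 1 = (3 + 4·6 + 9)/6 = 36/6 = 6; σ²_Task 1 = ((9−3)/6)² = 1.000
te_Task 2 = (7 + 4·12 + 23)/6 = 78/6 = 13; σ²_Task 2 = ((23−7)/6)² = 7.111
te_Task 3 = (1 + 4·2 + 3)/6 = 12/6 = 2; σ²_Task 3 = ((3−1)/6)² = 0.111
te_Task 4 = (8 + 4·9 + 22)/6 = 66/6 = 11; σ²_Task 4 = ((22−8)/6)² = 5.444
te_Task 5 = (6 + 4·10 + 14)/6 = 60/6 = 10; σ²_Task 5 = ((14−6)/6)² = 1.778
te_Task 6 = (2 + 4·3 + 16)/6 = 30/6 = 5; σ²_Task 6 = ((16−2)/6)² = 5.444
te_Task 7 = (10 + 4·12 + 14)/6 = 72/6 = 12; σ²_Task 7 = ((14−10)/6)² = 0.444
te_Task 8 = (3 + 4·4 + 17)/6 = 36/6 = 6; σ²_Task 8 = ((17−3)/6)² = 5.444
te_Task 9 = (12 + 4·14 + 16)/6 = 84/6 = 14; σ²_Task 9 = ((16−12)/6)² = 0.444
te_Task 10 = (8 + 4·9 + 10)/6 = 54/6 = 9; σ²_Task 10 = ((10−8)/6)² = 0.111

Forward pass:
ES_Task 1 = 0; EF_Task 1 = 6
ES_Task 2 = 0; EF_Task 2 = 13
ES_Task 3 = 0; EF_Task 3 = 2
ES_Task 4 = 2; EF_Task 4 = 2+11 = 13
ES_Task 5 = max(EF_Task 1=6, EF_Task 3=2) = 6; EF_Task 5 = 6+10 = 16
ES_Task 6 = max(EF_Task 1=6, EF_Task 3=2) = 6; EF_Task 6 = 6+5 = 11
ES_Task 7 = 11; EF_Task 7 = 11+12 = 23
ES_Task 8 = 11; EF_Task 8 = 11+6 = 17
ES_Task 9 = max(EF_Task 5=16, EF_Task 6=11) = 16; EF_Task 9 = 16+14 = 30
ES_Task 10 = max(EF_Task 2=13, EF_Task 4=13, EF_Task 7=23, EF_Task 8=17, EF_Task 9=30) = 30; EF_Task 10 = 30+9 = 39
Expected project duration μ = 39 days. Critical path: Task 1 → Task 5 → Task 9 → Task 10.

Variance along critical path = 1.000 + 1.778 + 0.444 + 0.111 = 3.333; σ = √3.333 = 1.826 days.
Z = (42 − 39) / 1.826 = 1.643
P(T ≤ 42) = Φ(1.643) ≈ 0.950

0.950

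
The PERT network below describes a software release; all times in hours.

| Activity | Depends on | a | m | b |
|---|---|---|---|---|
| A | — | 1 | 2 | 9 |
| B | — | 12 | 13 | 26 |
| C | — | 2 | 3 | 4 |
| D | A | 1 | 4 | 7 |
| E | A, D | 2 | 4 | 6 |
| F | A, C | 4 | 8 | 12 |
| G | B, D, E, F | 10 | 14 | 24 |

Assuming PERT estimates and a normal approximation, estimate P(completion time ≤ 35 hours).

0.935

te_A = (1 + 4·2 + 9)/6 = 18/6 = 3; σ²_A = ((9−1)/6)² = 1.778
te_B = (12 + 4·13 + 26)/6 = 90/6 = 15; σ²_B = ((26−12)/6)² = 5.444
te_C = (2 + 4·3 + 4)/6 = 18/6 = 3; σ²_C = ((4−2)/6)² = 0.111
te_D = (1 + 4·4 + 7)/6 = 24/6 = 4; σ²_D = ((7−1)/6)² = 1.000
te_E = (2 + 4·4 + 6)/6 = 24/6 = 4; σ²_E = ((6−2)/6)² = 0.444
te_F = (4 + 4·8 + 12)/6 = 48/6 = 8; σ²_F = ((12−4)/6)² = 1.778
te_G = (10 + 4·14 + 24)/6 = 90/6 = 15; σ²_G = ((24−10)/6)² = 5.444

Forward pass:
ES_A = 0; EF_A = 3
ES_B = 0; EF_B = 15
ES_C = 0; EF_C = 3
ES_D = 3; EF_D = 3+4 = 7
ES_E = max(EF_A=3, EF_D=7) = 7; EF_E = 7+4 = 11
ES_F = max(EF_A=3, EF_C=3) = 3; EF_F = 3+8 = 11
ES_G = max(EF_B=15, EF_D=7, EF_E=11, EF_F=11) = 15; EF_G = 15+15 = 30
Expected project duration μ = 30 hours. Critical path: B → G.

Variance along critical path = 5.444 + 5.444 = 10.889; σ = √10.889 = 3.300 hours.
Z = (35 − 30) / 3.300 = 1.515
P(T ≤ 35) = Φ(1.515) ≈ 0.935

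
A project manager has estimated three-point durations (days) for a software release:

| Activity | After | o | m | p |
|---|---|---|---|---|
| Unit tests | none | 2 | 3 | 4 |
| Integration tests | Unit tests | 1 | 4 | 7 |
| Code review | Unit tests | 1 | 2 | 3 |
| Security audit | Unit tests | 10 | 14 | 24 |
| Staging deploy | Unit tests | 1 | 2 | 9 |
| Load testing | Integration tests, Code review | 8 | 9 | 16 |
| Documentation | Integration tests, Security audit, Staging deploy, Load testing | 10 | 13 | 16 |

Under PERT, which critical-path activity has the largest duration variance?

te_Unit tests = (2 + 4·3 + 4)/6 = 18/6 = 3; σ²_Unit tests = ((4−2)/6)² = 0.111
te_Integration tests = (1 + 4·4 + 7)/6 = 24/6 = 4; σ²_Integration tests = ((7−1)/6)² = 1.000
te_Code review = (1 + 4·2 + 3)/6 = 12/6 = 2; σ²_Code review = ((3−1)/6)² = 0.111
te_Security audit = (10 + 4·14 + 24)/6 = 90/6 = 15; σ²_Security audit = ((24−10)/6)² = 5.444
te_Staging deploy = (1 + 4·2 + 9)/6 = 18/6 = 3; σ²_Staging deploy = ((9−1)/6)² = 1.778
te_Load testing = (8 + 4·9 + 16)/6 = 60/6 = 10; σ²_Load testing = ((16−8)/6)² = 1.778
te_Documentation = (10 + 4·13 + 16)/6 = 78/6 = 13; σ²_Documentation = ((16−10)/6)² = 1.000

Forward pass:
ES_Unit tests = 0; EF_Unit tests = 3
ES_Integration tests = 3; EF_Integration tests = 3+4 = 7
ES_Code review = 3; EF_Code review = 3+2 = 5
ES_Security audit = 3; EF_Security audit = 3+15 = 18
ES_Staging deploy = 3; EF_Staging deploy = 3+3 = 6
ES_Load testing = max(EF_Integration tests=7, EF_Code review=5) = 7; EF_Load testing = 7+10 = 17
ES_Documentation = max(EF_Integration tests=7, EF_Security audit=18, EF_Staging deploy=6, EF_Load testing=17) = 18; EF_Documentation = 18+13 = 31
Expected project duration μ = 31 days. Critical path: Unit tests → Security audit → Documentation.

Variances on critical path: σ²_Unit tests=0.111, σ²_Security audit=5.444, σ²_Documentation=1.000.
Largest is σ²_Security audit = 5.444.

Security audit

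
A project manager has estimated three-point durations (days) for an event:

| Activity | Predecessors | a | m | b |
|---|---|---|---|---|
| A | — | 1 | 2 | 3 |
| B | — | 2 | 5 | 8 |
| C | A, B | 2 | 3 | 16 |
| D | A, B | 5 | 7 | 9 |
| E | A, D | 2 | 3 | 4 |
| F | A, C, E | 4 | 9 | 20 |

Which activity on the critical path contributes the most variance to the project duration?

F

te_A = (1 + 4·2 + 3)/6 = 12/6 = 2; σ²_A = ((3−1)/6)² = 0.111
te_B = (2 + 4·5 + 8)/6 = 30/6 = 5; σ²_B = ((8−2)/6)² = 1.000
te_C = (2 + 4·3 + 16)/6 = 30/6 = 5; σ²_C = ((16−2)/6)² = 5.444
te_D = (5 + 4·7 + 9)/6 = 42/6 = 7; σ²_D = ((9−5)/6)² = 0.444
te_E = (2 + 4·3 + 4)/6 = 18/6 = 3; σ²_E = ((4−2)/6)² = 0.111
te_F = (4 + 4·9 + 20)/6 = 60/6 = 10; σ²_F = ((20−4)/6)² = 7.111

Forward pass:
ES_A = 0; EF_A = 2
ES_B = 0; EF_B = 5
ES_C = max(EF_A=2, EF_B=5) = 5; EF_C = 5+5 = 10
ES_D = max(EF_A=2, EF_B=5) = 5; EF_D = 5+7 = 12
ES_E = max(EF_A=2, EF_D=12) = 12; EF_E = 12+3 = 15
ES_F = max(EF_A=2, EF_C=10, EF_E=15) = 15; EF_F = 15+10 = 25
Expected project duration μ = 25 days. Critical path: B → D → E → F.

Variances on critical path: σ²_B=1.000, σ²_D=0.444, σ²_E=0.111, σ²_F=7.111.
Largest is σ²_F = 7.111.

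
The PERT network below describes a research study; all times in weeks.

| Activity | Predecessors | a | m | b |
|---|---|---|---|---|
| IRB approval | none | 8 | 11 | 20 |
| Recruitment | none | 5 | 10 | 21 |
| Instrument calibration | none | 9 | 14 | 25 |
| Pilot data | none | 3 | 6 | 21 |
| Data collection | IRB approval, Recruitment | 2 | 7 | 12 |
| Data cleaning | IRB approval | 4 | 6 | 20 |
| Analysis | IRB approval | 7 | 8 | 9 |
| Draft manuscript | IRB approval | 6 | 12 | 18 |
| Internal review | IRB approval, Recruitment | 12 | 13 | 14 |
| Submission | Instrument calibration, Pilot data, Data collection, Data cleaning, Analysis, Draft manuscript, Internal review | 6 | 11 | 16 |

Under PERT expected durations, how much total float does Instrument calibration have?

te_IRB approval = (8 + 4·11 + 20)/6 = 72/6 = 12
te_Recruitment = (5 + 4·10 + 21)/6 = 66/6 = 11
te_Instrument calibration = (9 + 4·14 + 25)/6 = 90/6 = 15
te_Pilot data = (3 + 4·6 + 21)/6 = 48/6 = 8
te_Data collection = (2 + 4·7 + 12)/6 = 42/6 = 7
te_Data cleaning = (4 + 4·6 + 20)/6 = 48/6 = 8
te_Analysis = (7 + 4·8 + 9)/6 = 48/6 = 8
te_Draft manuscript = (6 + 4·12 + 18)/6 = 72/6 = 12
te_Internal review = (12 + 4·13 + 14)/6 = 78/6 = 13
te_Submission = (6 + 4·11 + 16)/6 = 66/6 = 11

Forward pass:
ES_IRB approval = 0; EF_IRB approval = 12
ES_Recruitment = 0; EF_Recruitment = 11
ES_Instrument calibration = 0; EF_Instrument calibration = 15
ES_Pilot data = 0; EF_Pilot data = 8
ES_Data collection = max(EF_IRB approval=12, EF_Recruitment=11) = 12; EF_Data collection = 12+7 = 19
ES_Data cleaning = 12; EF_Data cleaning = 12+8 = 20
ES_Analysis = 12; EF_Analysis = 12+8 = 20
ES_Draft manuscript = 12; EF_Draft manuscript = 12+12 = 24
ES_Internal review = max(EF_IRB approval=12, EF_Recruitment=11) = 12; EF_Internal review = 12+13 = 25
ES_Submission = max(EF_Instrument calibration=15, EF_Pilot data=8, EF_Data collection=19, EF_Data cleaning=20, EF_Analysis=20, EF_Draft manuscript=24, EF_Internal review=25) = 25; EF_Submission = 25+11 = 36
Expected project duration μ = 36 weeks. Critical path: IRB approval → Internal review → Submission.

Backward pass:
LF_Submission = 36; LS_Submission = 36−11 = 25
LF_Internal review = LS_Submission = 25; LS_Internal review = 25−13 = 12
LF_Draft manuscript = LS_Submission = 25; LS_Draft manuscript = 25−12 = 13
LF_Analysis = LS_Submission = 25; LS_Analysis = 25−8 = 17
LF_Data cleaning = LS_Submission = 25; LS_Data cleaning = 25−8 = 17
LF_Data collection = LS_Submission = 25; LS_Data collection = 25−7 = 18
LF_Pilot data = LS_Submission = 25; LS_Pilot data = 25−8 = 17
LF_Instrument calibration = LS_Submission = 25; LS_Instrument calibration = 25−15 = 10
LF_Recruitment = min(LS_Data collection=18, LS_Internal review=12) = 12; LS_Recruitment = 12−11 = 1
LF_IRB approval = min(LS_Data collection=18, LS_Data cleaning=17, LS_Analysis=17, LS_Draft manuscript=13, LS_Internal review=12) = 12; LS_IRB approval = 12−12 = 0
Slack_Instrument calibration = LS_Instrument calibration − ES_Instrument calibration = 10 − 0 = 10

10 weeks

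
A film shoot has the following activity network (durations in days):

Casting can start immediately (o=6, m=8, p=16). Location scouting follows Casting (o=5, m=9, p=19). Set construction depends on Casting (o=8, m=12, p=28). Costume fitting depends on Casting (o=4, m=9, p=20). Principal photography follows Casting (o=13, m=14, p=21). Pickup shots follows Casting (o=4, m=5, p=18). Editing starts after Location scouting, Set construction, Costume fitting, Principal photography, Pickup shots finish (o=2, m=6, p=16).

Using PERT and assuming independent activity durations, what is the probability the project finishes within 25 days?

0.029

te_Casting = (6 + 4·8 + 16)/6 = 54/6 = 9; σ²_Casting = ((16−6)/6)² = 2.778
te_Location scouting = (5 + 4·9 + 19)/6 = 60/6 = 10; σ²_Location scouting = ((19−5)/6)² = 5.444
te_Set construction = (8 + 4·12 + 28)/6 = 84/6 = 14; σ²_Set construction = ((28−8)/6)² = 11.111
te_Costume fitting = (4 + 4·9 + 20)/6 = 60/6 = 10; σ²_Costume fitting = ((20−4)/6)² = 7.111
te_Principal photography = (13 + 4·14 + 21)/6 = 90/6 = 15; σ²_Principal photography = ((21−13)/6)² = 1.778
te_Pickup shots = (4 + 4·5 + 18)/6 = 42/6 = 7; σ²_Pickup shots = ((18−4)/6)² = 5.444
te_Editing = (2 + 4·6 + 16)/6 = 42/6 = 7; σ²_Editing = ((16−2)/6)² = 5.444

Forward pass:
ES_Casting = 0; EF_Casting = 9
ES_Location scouting = 9; EF_Location scouting = 9+10 = 19
ES_Set construction = 9; EF_Set construction = 9+14 = 23
ES_Costume fitting = 9; EF_Costume fitting = 9+10 = 19
ES_Principal photography = 9; EF_Principal photography = 9+15 = 24
ES_Pickup shots = 9; EF_Pickup shots = 9+7 = 16
ES_Editing = max(EF_Location scouting=19, EF_Set construction=23, EF_Costume fitting=19, EF_Principal photography=24, EF_Pickup shots=16) = 24; EF_Editing = 24+7 = 31
Expected project duration μ = 31 days. Critical path: Casting → Principal photography → Editing.

Variance along critical path = 2.778 + 1.778 + 5.444 = 10.000; σ = √10.000 = 3.162 days.
Z = (25 − 31) / 3.162 = -1.897
P(T ≤ 25) = Φ(-1.897) ≈ 0.029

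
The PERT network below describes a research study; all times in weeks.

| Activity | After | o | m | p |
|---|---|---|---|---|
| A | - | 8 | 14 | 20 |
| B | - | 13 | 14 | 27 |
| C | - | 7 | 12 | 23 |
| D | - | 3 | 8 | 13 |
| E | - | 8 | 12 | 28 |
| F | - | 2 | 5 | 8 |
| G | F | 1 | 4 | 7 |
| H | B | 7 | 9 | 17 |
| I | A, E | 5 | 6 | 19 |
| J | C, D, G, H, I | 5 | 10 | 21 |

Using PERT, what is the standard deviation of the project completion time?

3.92 weeks

te_A = (8 + 4·14 + 20)/6 = 84/6 = 14; σ²_A = ((20−8)/6)² = 4.000
te_B = (13 + 4·14 + 27)/6 = 96/6 = 16; σ²_B = ((27−13)/6)² = 5.444
te_C = (7 + 4·12 + 23)/6 = 78/6 = 13; σ²_C = ((23−7)/6)² = 7.111
te_D = (3 + 4·8 + 13)/6 = 48/6 = 8; σ²_D = ((13−3)/6)² = 2.778
te_E = (8 + 4·12 + 28)/6 = 84/6 = 14; σ²_E = ((28−8)/6)² = 11.111
te_F = (2 + 4·5 + 8)/6 = 30/6 = 5; σ²_F = ((8−2)/6)² = 1.000
te_G = (1 + 4·4 + 7)/6 = 24/6 = 4; σ²_G = ((7−1)/6)² = 1.000
te_H = (7 + 4·9 + 17)/6 = 60/6 = 10; σ²_H = ((17−7)/6)² = 2.778
te_I = (5 + 4·6 + 19)/6 = 48/6 = 8; σ²_I = ((19−5)/6)² = 5.444
te_J = (5 + 4·10 + 21)/6 = 66/6 = 11; σ²_J = ((21−5)/6)² = 7.111

Forward pass:
ES_A = 0; EF_A = 14
ES_B = 0; EF_B = 16
ES_C = 0; EF_C = 13
ES_D = 0; EF_D = 8
ES_E = 0; EF_E = 14
ES_F = 0; EF_F = 5
ES_G = 5; EF_G = 5+4 = 9
ES_H = 16; EF_H = 16+10 = 26
ES_I = max(EF_A=14, EF_E=14) = 14; EF_I = 14+8 = 22
ES_J = max(EF_C=13, EF_D=8, EF_G=9, EF_H=26, EF_I=22) = 26; EF_J = 26+11 = 37
Expected project duration μ = 37 weeks. Critical path: B → H → J.

Variance along critical path = 5.444 + 2.778 + 7.111 = 15.333
σ = √15.333 = 3.916 weeks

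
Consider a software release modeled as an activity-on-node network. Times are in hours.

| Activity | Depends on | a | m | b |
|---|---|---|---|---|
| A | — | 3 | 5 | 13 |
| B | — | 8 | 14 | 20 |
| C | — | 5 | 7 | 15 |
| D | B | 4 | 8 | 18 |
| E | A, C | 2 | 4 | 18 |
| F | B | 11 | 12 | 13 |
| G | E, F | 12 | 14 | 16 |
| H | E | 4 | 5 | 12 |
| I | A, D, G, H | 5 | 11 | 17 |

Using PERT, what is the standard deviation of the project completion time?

te_A = (3 + 4·5 + 13)/6 = 36/6 = 6; σ²_A = ((13−3)/6)² = 2.778
te_B = (8 + 4·14 + 20)/6 = 84/6 = 14; σ²_B = ((20−8)/6)² = 4.000
te_C = (5 + 4·7 + 15)/6 = 48/6 = 8; σ²_C = ((15−5)/6)² = 2.778
te_D = (4 + 4·8 + 18)/6 = 54/6 = 9; σ²_D = ((18−4)/6)² = 5.444
te_E = (2 + 4·4 + 18)/6 = 36/6 = 6; σ²_E = ((18−2)/6)² = 7.111
te_F = (11 + 4·12 + 13)/6 = 72/6 = 12; σ²_F = ((13−11)/6)² = 0.111
te_G = (12 + 4·14 + 16)/6 = 84/6 = 14; σ²_G = ((16−12)/6)² = 0.444
te_H = (4 + 4·5 + 12)/6 = 36/6 = 6; σ²_H = ((12−4)/6)² = 1.778
te_I = (5 + 4·11 + 17)/6 = 66/6 = 11; σ²_I = ((17−5)/6)² = 4.000

Forward pass:
ES_A = 0; EF_A = 6
ES_B = 0; EF_B = 14
ES_C = 0; EF_C = 8
ES_D = 14; EF_D = 14+9 = 23
ES_E = max(EF_A=6, EF_C=8) = 8; EF_E = 8+6 = 14
ES_F = 14; EF_F = 14+12 = 26
ES_G = max(EF_E=14, EF_F=26) = 26; EF_G = 26+14 = 40
ES_H = 14; EF_H = 14+6 = 20
ES_I = max(EF_A=6, EF_D=23, EF_G=40, EF_H=20) = 40; EF_I = 40+11 = 51
Expected project duration μ = 51 hours. Critical path: B → F → G → I.

Variance along critical path = 4.000 + 0.111 + 0.444 + 4.000 = 8.556
σ = √8.556 = 2.925 hours

2.92 hours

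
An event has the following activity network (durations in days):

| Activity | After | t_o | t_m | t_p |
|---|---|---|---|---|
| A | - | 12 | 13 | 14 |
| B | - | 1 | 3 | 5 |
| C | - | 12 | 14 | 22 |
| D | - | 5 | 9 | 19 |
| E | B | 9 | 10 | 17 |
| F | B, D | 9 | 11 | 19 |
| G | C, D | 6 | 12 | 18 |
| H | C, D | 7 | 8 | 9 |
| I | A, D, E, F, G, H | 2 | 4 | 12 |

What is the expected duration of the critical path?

te_A = (12 + 4·13 + 14)/6 = 78/6 = 13
te_B = (1 + 4·3 + 5)/6 = 18/6 = 3
te_C = (12 + 4·14 + 22)/6 = 90/6 = 15
te_D = (5 + 4·9 + 19)/6 = 60/6 = 10
te_E = (9 + 4·10 + 17)/6 = 66/6 = 11
te_F = (9 + 4·11 + 19)/6 = 72/6 = 12
te_G = (6 + 4·12 + 18)/6 = 72/6 = 12
te_H = (7 + 4·8 + 9)/6 = 48/6 = 8
te_I = (2 + 4·4 + 12)/6 = 30/6 = 5

Forward pass:
ES_A = 0; EF_A = 13
ES_B = 0; EF_B = 3
ES_C = 0; EF_C = 15
ES_D = 0; EF_D = 10
ES_E = 3; EF_E = 3+11 = 14
ES_F = max(EF_B=3, EF_D=10) = 10; EF_F = 10+12 = 22
ES_G = max(EF_C=15, EF_D=10) = 15; EF_G = 15+12 = 27
ES_H = max(EF_C=15, EF_D=10) = 15; EF_H = 15+8 = 23
ES_I = max(EF_A=13, EF_D=10, EF_E=14, EF_F=22, EF_G=27, EF_H=23) = 27; EF_I = 27+5 = 32
Expected project duration μ = 32 days. Critical path: C → G → I.

32 days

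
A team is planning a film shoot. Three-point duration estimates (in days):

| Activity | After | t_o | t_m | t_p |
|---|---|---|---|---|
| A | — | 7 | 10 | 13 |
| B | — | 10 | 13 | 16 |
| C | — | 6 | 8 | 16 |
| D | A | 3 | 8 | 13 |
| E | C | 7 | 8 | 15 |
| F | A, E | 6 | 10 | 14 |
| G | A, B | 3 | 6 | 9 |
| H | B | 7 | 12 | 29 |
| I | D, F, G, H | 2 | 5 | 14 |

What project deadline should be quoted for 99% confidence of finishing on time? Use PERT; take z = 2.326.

41.5 days

te_A = (7 + 4·10 + 13)/6 = 60/6 = 10; σ²_A = ((13−7)/6)² = 1.000
te_B = (10 + 4·13 + 16)/6 = 78/6 = 13; σ²_B = ((16−10)/6)² = 1.000
te_C = (6 + 4·8 + 16)/6 = 54/6 = 9; σ²_C = ((16−6)/6)² = 2.778
te_D = (3 + 4·8 + 13)/6 = 48/6 = 8; σ²_D = ((13−3)/6)² = 2.778
te_E = (7 + 4·8 + 15)/6 = 54/6 = 9; σ²_E = ((15−7)/6)² = 1.778
te_F = (6 + 4·10 + 14)/6 = 60/6 = 10; σ²_F = ((14−6)/6)² = 1.778
te_G = (3 + 4·6 + 9)/6 = 36/6 = 6; σ²_G = ((9−3)/6)² = 1.000
te_H = (7 + 4·12 + 29)/6 = 84/6 = 14; σ²_H = ((29−7)/6)² = 13.444
te_I = (2 + 4·5 + 14)/6 = 36/6 = 6; σ²_I = ((14−2)/6)² = 4.000

Forward pass:
ES_A = 0; EF_A = 10
ES_B = 0; EF_B = 13
ES_C = 0; EF_C = 9
ES_D = 10; EF_D = 10+8 = 18
ES_E = 9; EF_E = 9+9 = 18
ES_F = max(EF_A=10, EF_E=18) = 18; EF_F = 18+10 = 28
ES_G = max(EF_A=10, EF_B=13) = 13; EF_G = 13+6 = 19
ES_H = 13; EF_H = 13+14 = 27
ES_I = max(EF_D=18, EF_F=28, EF_G=19, EF_H=27) = 28; EF_I = 28+6 = 34
Expected project duration μ = 34 days. Critical path: C → E → F → I.

Variance along critical path = 2.778 + 1.778 + 1.778 + 4.000 = 10.333; σ = 3.215 days.
D = μ + z·σ = 34 + 2.326·3.215 = 41.5 days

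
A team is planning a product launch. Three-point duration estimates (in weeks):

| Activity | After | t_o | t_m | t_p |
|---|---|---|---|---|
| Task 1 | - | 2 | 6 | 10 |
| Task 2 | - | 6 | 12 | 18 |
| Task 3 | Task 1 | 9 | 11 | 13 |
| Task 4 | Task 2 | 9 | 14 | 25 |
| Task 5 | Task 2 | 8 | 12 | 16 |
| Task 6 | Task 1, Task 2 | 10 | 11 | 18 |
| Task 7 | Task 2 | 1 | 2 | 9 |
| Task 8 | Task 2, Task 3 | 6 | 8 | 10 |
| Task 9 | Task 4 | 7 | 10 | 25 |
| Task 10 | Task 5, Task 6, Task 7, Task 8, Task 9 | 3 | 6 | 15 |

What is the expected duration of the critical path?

te_Task 1 = (2 + 4·6 + 10)/6 = 36/6 = 6
te_Task 2 = (6 + 4·12 + 18)/6 = 72/6 = 12
te_Task 3 = (9 + 4·11 + 13)/6 = 66/6 = 11
te_Task 4 = (9 + 4·14 + 25)/6 = 90/6 = 15
te_Task 5 = (8 + 4·12 + 16)/6 = 72/6 = 12
te_Task 6 = (10 + 4·11 + 18)/6 = 72/6 = 12
te_Task 7 = (1 + 4·2 + 9)/6 = 18/6 = 3
te_Task 8 = (6 + 4·8 + 10)/6 = 48/6 = 8
te_Task 9 = (7 + 4·10 + 25)/6 = 72/6 = 12
te_Task 10 = (3 + 4·6 + 15)/6 = 42/6 = 7

Forward pass:
ES_Task 1 = 0; EF_Task 1 = 6
ES_Task 2 = 0; EF_Task 2 = 12
ES_Task 3 = 6; EF_Task 3 = 6+11 = 17
ES_Task 4 = 12; EF_Task 4 = 12+15 = 27
ES_Task 5 = 12; EF_Task 5 = 12+12 = 24
ES_Task 6 = max(EF_Task 1=6, EF_Task 2=12) = 12; EF_Task 6 = 12+12 = 24
ES_Task 7 = 12; EF_Task 7 = 12+3 = 15
ES_Task 8 = max(EF_Task 2=12, EF_Task 3=17) = 17; EF_Task 8 = 17+8 = 25
ES_Task 9 = 27; EF_Task 9 = 27+12 = 39
ES_Task 10 = max(EF_Task 5=24, EF_Task 6=24, EF_Task 7=15, EF_Task 8=25, EF_Task 9=39) = 39; EF_Task 10 = 39+7 = 46
Expected project duration μ = 46 weeks. Critical path: Task 2 → Task 4 → Task 9 → Task 10.

46 weeks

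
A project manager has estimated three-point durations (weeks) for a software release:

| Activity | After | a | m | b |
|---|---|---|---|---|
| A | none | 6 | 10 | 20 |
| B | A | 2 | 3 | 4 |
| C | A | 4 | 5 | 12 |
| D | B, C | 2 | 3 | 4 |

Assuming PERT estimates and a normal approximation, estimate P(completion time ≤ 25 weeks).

0.968

te_A = (6 + 4·10 + 20)/6 = 66/6 = 11; σ²_A = ((20−6)/6)² = 5.444
te_B = (2 + 4·3 + 4)/6 = 18/6 = 3; σ²_B = ((4−2)/6)² = 0.111
te_C = (4 + 4·5 + 12)/6 = 36/6 = 6; σ²_C = ((12−4)/6)² = 1.778
te_D = (2 + 4·3 + 4)/6 = 18/6 = 3; σ²_D = ((4−2)/6)² = 0.111

Forward pass:
ES_A = 0; EF_A = 11
ES_B = 11; EF_B = 11+3 = 14
ES_C = 11; EF_C = 11+6 = 17
ES_D = max(EF_B=14, EF_C=17) = 17; EF_D = 17+3 = 20
Expected project duration μ = 20 weeks. Critical path: A → C → D.

Variance along critical path = 5.444 + 1.778 + 0.111 = 7.333; σ = √7.333 = 2.708 weeks.
Z = (25 − 20) / 2.708 = 1.846
P(T ≤ 25) = Φ(1.846) ≈ 0.968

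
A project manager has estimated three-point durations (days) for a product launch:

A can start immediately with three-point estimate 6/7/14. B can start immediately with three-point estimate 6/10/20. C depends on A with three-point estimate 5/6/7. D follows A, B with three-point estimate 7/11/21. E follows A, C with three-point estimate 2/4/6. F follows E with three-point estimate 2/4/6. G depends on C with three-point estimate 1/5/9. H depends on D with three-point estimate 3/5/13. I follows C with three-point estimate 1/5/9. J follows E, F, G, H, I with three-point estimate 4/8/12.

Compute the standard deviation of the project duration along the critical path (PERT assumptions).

3.93 days

te_A = (6 + 4·7 + 14)/6 = 48/6 = 8; σ²_A = ((14−6)/6)² = 1.778
te_B = (6 + 4·10 + 20)/6 = 66/6 = 11; σ²_B = ((20−6)/6)² = 5.444
te_C = (5 + 4·6 + 7)/6 = 36/6 = 6; σ²_C = ((7−5)/6)² = 0.111
te_D = (7 + 4·11 + 21)/6 = 72/6 = 12; σ²_D = ((21−7)/6)² = 5.444
te_E = (2 + 4·4 + 6)/6 = 24/6 = 4; σ²_E = ((6−2)/6)² = 0.444
te_F = (2 + 4·4 + 6)/6 = 24/6 = 4; σ²_F = ((6−2)/6)² = 0.444
te_G = (1 + 4·5 + 9)/6 = 30/6 = 5; σ²_G = ((9−1)/6)² = 1.778
te_H = (3 + 4·5 + 13)/6 = 36/6 = 6; σ²_H = ((13−3)/6)² = 2.778
te_I = (1 + 4·5 + 9)/6 = 30/6 = 5; σ²_I = ((9−1)/6)² = 1.778
te_J = (4 + 4·8 + 12)/6 = 48/6 = 8; σ²_J = ((12−4)/6)² = 1.778

Forward pass:
ES_A = 0; EF_A = 8
ES_B = 0; EF_B = 11
ES_C = 8; EF_C = 8+6 = 14
ES_D = max(EF_A=8, EF_B=11) = 11; EF_D = 11+12 = 23
ES_E = max(EF_A=8, EF_C=14) = 14; EF_E = 14+4 = 18
ES_F = 18; EF_F = 18+4 = 22
ES_G = 14; EF_G = 14+5 = 19
ES_H = 23; EF_H = 23+6 = 29
ES_I = 14; EF_I = 14+5 = 19
ES_J = max(EF_E=18, EF_F=22, EF_G=19, EF_H=29, EF_I=19) = 29; EF_J = 29+8 = 37
Expected project duration μ = 37 days. Critical path: B → D → H → J.

Variance along critical path = 5.444 + 5.444 + 2.778 + 1.778 = 15.444
σ = √15.444 = 3.930 days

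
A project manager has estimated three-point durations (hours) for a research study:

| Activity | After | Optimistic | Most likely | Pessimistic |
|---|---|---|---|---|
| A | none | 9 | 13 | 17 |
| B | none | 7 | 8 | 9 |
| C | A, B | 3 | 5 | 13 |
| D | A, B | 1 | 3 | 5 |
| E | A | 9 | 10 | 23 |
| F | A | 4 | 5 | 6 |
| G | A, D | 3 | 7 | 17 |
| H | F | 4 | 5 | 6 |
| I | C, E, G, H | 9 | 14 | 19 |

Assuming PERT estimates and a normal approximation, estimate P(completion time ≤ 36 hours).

te_A = (9 + 4·13 + 17)/6 = 78/6 = 13; σ²_A = ((17−9)/6)² = 1.778
te_B = (7 + 4·8 + 9)/6 = 48/6 = 8; σ²_B = ((9−7)/6)² = 0.111
te_C = (3 + 4·5 + 13)/6 = 36/6 = 6; σ²_C = ((13−3)/6)² = 2.778
te_D = (1 + 4·3 + 5)/6 = 18/6 = 3; σ²_D = ((5−1)/6)² = 0.444
te_E = (9 + 4·10 + 23)/6 = 72/6 = 12; σ²_E = ((23−9)/6)² = 5.444
te_F = (4 + 4·5 + 6)/6 = 30/6 = 5; σ²_F = ((6−4)/6)² = 0.111
te_G = (3 + 4·7 + 17)/6 = 48/6 = 8; σ²_G = ((17−3)/6)² = 5.444
te_H = (4 + 4·5 + 6)/6 = 30/6 = 5; σ²_H = ((6−4)/6)² = 0.111
te_I = (9 + 4·14 + 19)/6 = 84/6 = 14; σ²_I = ((19−9)/6)² = 2.778

Forward pass:
ES_A = 0; EF_A = 13
ES_B = 0; EF_B = 8
ES_C = max(EF_A=13, EF_B=8) = 13; EF_C = 13+6 = 19
ES_D = max(EF_A=13, EF_B=8) = 13; EF_D = 13+3 = 16
ES_E = 13; EF_E = 13+12 = 25
ES_F = 13; EF_F = 13+5 = 18
ES_G = max(EF_A=13, EF_D=16) = 16; EF_G = 16+8 = 24
ES_H = 18; EF_H = 18+5 = 23
ES_I = max(EF_C=19, EF_E=25, EF_G=24, EF_H=23) = 25; EF_I = 25+14 = 39
Expected project duration μ = 39 hours. Critical path: A → E → I.

Variance along critical path = 1.778 + 5.444 + 2.778 = 10.000; σ = √10.000 = 3.162 hours.
Z = (36 − 39) / 3.162 = -0.949
P(T ≤ 36) = Φ(-0.949) ≈ 0.171

0.171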